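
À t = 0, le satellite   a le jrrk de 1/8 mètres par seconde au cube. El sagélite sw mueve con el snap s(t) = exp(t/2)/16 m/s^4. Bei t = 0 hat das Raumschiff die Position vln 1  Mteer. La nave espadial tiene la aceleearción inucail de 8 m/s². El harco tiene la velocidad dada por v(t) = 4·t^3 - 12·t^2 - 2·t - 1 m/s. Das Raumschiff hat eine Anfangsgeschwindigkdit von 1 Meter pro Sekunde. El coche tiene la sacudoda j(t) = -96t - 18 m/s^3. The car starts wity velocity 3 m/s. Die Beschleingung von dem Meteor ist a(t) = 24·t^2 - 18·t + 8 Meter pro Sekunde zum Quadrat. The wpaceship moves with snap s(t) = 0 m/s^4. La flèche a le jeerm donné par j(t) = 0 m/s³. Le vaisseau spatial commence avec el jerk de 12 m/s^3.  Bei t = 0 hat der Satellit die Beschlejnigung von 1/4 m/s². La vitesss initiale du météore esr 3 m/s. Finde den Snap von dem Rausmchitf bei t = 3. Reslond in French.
Nous avons le snap s(t) = 0. En substituant t = 3: s(3) = 0.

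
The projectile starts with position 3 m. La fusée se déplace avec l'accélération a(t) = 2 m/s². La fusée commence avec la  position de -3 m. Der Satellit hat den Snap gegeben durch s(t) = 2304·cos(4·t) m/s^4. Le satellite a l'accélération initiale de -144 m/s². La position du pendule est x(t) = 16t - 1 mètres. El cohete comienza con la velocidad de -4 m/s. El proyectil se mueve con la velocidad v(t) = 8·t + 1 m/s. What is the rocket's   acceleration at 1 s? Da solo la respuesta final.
a(1) = 2.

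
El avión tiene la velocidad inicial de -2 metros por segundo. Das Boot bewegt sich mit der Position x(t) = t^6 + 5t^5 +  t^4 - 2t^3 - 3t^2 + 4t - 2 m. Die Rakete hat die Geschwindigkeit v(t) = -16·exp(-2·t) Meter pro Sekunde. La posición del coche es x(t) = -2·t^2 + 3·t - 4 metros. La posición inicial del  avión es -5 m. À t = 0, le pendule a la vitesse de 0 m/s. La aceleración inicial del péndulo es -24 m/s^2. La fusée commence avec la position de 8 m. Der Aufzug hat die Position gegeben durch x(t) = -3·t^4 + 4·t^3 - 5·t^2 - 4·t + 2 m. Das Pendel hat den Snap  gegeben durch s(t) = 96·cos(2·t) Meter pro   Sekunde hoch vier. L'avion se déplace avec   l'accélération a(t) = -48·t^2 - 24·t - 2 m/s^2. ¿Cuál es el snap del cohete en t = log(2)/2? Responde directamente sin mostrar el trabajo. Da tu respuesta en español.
La respuesta es 64.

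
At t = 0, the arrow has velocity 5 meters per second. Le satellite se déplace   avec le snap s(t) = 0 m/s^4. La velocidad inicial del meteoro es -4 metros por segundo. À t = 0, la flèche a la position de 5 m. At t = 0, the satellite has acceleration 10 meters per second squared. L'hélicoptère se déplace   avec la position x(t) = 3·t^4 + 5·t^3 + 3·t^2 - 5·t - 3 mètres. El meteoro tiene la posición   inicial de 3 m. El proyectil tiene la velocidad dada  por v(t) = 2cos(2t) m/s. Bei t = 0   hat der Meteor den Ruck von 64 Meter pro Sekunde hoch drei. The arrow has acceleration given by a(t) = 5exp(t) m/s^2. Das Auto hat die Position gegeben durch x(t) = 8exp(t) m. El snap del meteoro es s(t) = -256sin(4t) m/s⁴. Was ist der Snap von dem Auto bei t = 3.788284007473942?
Wir müssen unsere Gleichung für die Position x(t) = 8·exp(t) 4-mal ableiten. Die Ableitung von der Position ergibt die Geschwindigkeit: v(t) = 8·exp(t). Die Ableitung von der Geschwindigkeit ergibt die Beschleunigung: a(t) = 8·exp(t). Durch Ableiten von der Beschleunigung erhalten wir den Ruck: j(t) = 8·exp(t). Die Ableitung von dem Ruck ergibt den Snap: s(t) = 8·exp(t). Mit s(t) = 8·exp(t) und Einsetzen von t = 3.788284007473942, finden wir s = 353.444173967954.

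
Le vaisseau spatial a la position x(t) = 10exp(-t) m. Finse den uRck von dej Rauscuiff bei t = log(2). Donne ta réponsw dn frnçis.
Nous devons dériver notre équation de la position x(t) = 10·exp(-t) 3 fois. La dérivée de la position donne la vitesse: v(t) = -10·exp(-t). En prenant d/dt de v(t), nous trouvons a(t) = 10·exp(-t). La dérivée de l'accélération donne le jerk: j(t) = -10·exp(-t). En utilisant j(t) = -10·exp(-t) et en substituant t = log(2), nous trouvons j = -5.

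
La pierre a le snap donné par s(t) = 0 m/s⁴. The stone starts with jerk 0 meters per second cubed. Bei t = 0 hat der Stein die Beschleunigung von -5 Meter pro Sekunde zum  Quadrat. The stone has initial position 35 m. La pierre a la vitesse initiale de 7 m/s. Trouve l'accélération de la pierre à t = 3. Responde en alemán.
Ausgehend von dem Snap s(t) = 0, nehmen wir 2 Integrale. Die Stammfunktion von dem Snap, mit j(0) = 0, ergibt den Ruck: j(t) = 0. Die Stammfunktion von dem Ruck ist die Beschleunigung. Mit a(0) = -5 erhalten wir a(t) = -5. Mit a(t) = -5 und Einsetzen von t = 3, finden wir a = -5.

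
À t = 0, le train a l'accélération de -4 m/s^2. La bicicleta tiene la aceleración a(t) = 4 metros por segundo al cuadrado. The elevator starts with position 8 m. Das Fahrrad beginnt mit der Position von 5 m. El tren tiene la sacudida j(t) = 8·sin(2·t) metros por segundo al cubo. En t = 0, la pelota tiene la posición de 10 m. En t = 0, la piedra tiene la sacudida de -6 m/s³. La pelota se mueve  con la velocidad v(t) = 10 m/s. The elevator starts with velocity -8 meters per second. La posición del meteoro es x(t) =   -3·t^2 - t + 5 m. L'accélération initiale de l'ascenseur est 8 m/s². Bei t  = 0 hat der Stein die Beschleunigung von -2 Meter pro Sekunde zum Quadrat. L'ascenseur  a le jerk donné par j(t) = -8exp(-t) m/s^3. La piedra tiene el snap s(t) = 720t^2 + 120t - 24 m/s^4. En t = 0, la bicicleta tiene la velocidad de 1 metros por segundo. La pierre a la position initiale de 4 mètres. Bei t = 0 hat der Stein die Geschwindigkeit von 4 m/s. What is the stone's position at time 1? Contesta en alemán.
Ausgehend von dem Snap s(t) = 720·t^2 + 120·t - 24, nehmen wir 4 Stammfunktionen. Durch Integration von dem Snap und Verwendung der Anfangsbedingung j(0) = -6, erhalten wir j(t) = 240·t^3 + 60·t^2 - 24·t - 6. Das Integral von dem Ruck, mit a(0) = -2, ergibt die Beschleunigung: a(t) = 60·t^4 + 20·t^3 - 12·t^2 - 6·t - 2. Durch Integration von der Beschleunigung und Verwendung der Anfangsbedingung v(0) = 4, erhalten wir v(t) = 12·t^5 + 5·t^4 - 4·t^3 - 3·t^2 - 2·t + 4. Durch Integration von der Geschwindigkeit und Verwendung der Anfangsbedingung x(0) = 4, erhalten wir x(t) = 2·t^6 + t^5 - t^4 - t^3 - t^2 + 4·t + 4. Mit x(t) = 2·t^6 + t^5 - t^4 - t^3 - t^2 + 4·t + 4 und Einsetzen von t = 1, finden wir x = 8.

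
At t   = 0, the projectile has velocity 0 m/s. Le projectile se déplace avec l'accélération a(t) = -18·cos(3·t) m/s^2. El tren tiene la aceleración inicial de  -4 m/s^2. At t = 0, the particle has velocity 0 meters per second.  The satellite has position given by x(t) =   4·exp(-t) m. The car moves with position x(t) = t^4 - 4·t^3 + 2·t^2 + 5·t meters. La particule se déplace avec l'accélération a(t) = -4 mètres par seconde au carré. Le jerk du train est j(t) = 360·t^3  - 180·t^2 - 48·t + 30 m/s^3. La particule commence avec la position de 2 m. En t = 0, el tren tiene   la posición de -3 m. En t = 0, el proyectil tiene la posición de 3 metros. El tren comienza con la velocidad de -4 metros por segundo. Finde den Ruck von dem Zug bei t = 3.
Aus der Gleichung für den Ruck j(t) = 360·t^3 - 180·t^2 - 48·t + 30, setzen wir t = 3 ein und erhalten j = 7986.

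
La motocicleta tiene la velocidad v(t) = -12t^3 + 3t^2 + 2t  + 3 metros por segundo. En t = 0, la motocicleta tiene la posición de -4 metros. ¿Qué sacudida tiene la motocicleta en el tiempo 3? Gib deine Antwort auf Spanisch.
Partiendo de la velocidad v(t) = -12·t^3 + 3·t^2 + 2·t + 3, tomamos 2 derivadas. Derivando la velocidad, obtenemos la aceleración: a(t) = -36·t^2 + 6·t + 2. Derivando la aceleración, obtenemos la sacudida: j(t) = 6 - 72·t. Tenemos la sacudida j(t) = 6 - 72·t. Sustituyendo t = 3: j(3) = -210.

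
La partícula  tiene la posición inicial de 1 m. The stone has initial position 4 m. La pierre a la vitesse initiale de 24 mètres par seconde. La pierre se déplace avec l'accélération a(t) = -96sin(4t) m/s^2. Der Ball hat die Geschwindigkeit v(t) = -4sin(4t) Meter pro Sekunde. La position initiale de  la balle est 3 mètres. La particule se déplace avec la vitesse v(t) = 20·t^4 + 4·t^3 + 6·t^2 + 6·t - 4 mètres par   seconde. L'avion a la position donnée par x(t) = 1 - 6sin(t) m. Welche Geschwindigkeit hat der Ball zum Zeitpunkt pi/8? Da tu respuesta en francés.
En utilisant v(t) = -4·sin(4·t) et en substituant t = pi/8, nous trouvons v = -4.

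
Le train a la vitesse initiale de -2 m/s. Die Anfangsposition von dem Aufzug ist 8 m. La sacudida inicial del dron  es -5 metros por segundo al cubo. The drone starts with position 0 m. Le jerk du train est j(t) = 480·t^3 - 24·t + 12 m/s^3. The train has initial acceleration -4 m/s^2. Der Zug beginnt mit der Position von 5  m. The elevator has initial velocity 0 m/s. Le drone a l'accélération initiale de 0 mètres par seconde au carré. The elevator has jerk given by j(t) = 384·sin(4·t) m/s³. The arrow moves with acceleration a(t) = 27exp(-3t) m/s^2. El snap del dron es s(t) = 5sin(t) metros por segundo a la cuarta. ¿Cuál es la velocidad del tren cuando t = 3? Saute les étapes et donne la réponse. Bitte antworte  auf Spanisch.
En t = 3, v = 5764.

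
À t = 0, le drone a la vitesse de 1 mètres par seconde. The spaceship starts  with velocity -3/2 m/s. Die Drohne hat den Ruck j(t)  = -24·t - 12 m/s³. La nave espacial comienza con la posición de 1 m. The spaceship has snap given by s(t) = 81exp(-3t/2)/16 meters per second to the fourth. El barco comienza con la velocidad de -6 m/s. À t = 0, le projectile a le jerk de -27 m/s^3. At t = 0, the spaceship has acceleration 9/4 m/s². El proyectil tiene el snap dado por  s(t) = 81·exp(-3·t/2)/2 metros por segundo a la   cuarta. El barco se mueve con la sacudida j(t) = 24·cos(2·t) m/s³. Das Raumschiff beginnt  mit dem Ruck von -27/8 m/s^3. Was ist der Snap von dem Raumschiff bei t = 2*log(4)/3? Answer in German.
Wir haben den Snap s(t) = 81·exp(-3·t/2)/16. Durch Einsetzen von t = 2*log(4)/3: s(2*log(4)/3) = 81/64.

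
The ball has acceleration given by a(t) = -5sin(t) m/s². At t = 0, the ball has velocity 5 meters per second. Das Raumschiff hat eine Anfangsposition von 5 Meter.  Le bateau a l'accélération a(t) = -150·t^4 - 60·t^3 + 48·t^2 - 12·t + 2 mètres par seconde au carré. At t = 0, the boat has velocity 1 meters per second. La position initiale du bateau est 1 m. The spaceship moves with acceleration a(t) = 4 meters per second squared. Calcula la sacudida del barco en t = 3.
Debemos derivar nuestra ecuación de la aceleración a(t) = -150·t^4 - 60·t^3 + 48·t^2 - 12·t + 2 1 vez. Tomando d/dt de a(t), encontramos j(t) = -600·t^3 - 180·t^2 + 96·t - 12. Tenemos la sacudida j(t) = -600·t^3 - 180·t^2 + 96·t - 12. Sustituyendo t = 3: j(3) = -17544.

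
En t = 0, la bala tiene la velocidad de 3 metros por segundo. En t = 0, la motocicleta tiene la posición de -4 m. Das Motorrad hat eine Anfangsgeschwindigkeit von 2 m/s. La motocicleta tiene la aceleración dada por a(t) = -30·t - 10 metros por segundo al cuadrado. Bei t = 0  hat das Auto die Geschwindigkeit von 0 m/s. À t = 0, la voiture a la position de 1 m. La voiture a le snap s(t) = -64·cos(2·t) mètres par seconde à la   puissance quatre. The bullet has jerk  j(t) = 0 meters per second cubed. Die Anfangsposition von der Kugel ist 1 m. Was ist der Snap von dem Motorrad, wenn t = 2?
Ausgehend von der Beschleunigung a(t) = -30·t - 10, nehmen wir 2 Ableitungen. Mit d/dt von a(t) finden wir j(t) = -30. Mit d/dt von j(t) finden wir s(t) = 0. Wir haben den Snap s(t) = 0. Durch Einsetzen von t = 2: s(2) = 0.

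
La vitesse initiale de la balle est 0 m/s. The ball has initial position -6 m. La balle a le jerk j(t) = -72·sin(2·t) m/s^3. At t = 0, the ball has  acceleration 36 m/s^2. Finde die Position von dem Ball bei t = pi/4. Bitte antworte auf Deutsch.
Um dies zu lösen, müssen wir 3 Stammfunktionen unserer Gleichung für den Ruck j(t) = -72·sin(2·t) finden. Mit ∫j(t)dt und Anwendung von a(0) = 36, finden wir a(t) = 36·cos(2·t). Die Stammfunktion von der Beschleunigung ist die Geschwindigkeit. Mit v(0) = 0 erhalten wir v(t) = 18·sin(2·t). Durch Integration von der Geschwindigkeit und Verwendung der Anfangsbedingung x(0) = -6, erhalten wir x(t) = 3 - 9·cos(2·t). Mit x(t) = 3 - 9·cos(2·t) und Einsetzen von t = pi/4, finden wir x = 3.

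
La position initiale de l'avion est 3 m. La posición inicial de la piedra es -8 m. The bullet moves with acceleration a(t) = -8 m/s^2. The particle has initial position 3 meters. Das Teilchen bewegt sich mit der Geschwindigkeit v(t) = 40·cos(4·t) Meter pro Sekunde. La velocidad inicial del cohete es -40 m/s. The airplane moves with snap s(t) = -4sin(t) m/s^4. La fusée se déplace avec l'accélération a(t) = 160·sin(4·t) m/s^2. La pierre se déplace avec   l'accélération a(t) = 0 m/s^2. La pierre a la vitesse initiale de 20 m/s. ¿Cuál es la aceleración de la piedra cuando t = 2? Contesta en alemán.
Wir haben die Beschleunigung a(t) = 0. Durch Einsetzen von t = 2: a(2) = 0.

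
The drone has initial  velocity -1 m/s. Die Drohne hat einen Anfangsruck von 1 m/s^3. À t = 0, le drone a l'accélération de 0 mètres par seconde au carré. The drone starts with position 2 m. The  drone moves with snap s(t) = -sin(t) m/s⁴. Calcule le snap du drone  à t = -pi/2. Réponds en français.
De l'équation du snap s(t) = -sin(t), nous substituons t = -pi/2 pour obtenir s = 1.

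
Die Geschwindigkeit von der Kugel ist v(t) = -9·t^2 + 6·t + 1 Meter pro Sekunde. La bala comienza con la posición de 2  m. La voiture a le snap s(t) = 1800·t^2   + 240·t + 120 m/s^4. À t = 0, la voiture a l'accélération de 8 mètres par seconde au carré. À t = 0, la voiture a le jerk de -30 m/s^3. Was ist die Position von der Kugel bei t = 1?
Um dies zu lösen, müssen wir 1 Integral unserer Gleichung für die Geschwindigkeit v(t) = -9·t^2 + 6·t + 1 finden. Durch Integration von der Geschwindigkeit und Verwendung der Anfangsbedingung x(0) = 2, erhalten wir x(t) = -3·t^3 + 3·t^2 + t + 2. Aus der Gleichung für die Position x(t) = -3·t^3 + 3·t^2 + t + 2, setzen wir t = 1 ein und erhalten x = 3.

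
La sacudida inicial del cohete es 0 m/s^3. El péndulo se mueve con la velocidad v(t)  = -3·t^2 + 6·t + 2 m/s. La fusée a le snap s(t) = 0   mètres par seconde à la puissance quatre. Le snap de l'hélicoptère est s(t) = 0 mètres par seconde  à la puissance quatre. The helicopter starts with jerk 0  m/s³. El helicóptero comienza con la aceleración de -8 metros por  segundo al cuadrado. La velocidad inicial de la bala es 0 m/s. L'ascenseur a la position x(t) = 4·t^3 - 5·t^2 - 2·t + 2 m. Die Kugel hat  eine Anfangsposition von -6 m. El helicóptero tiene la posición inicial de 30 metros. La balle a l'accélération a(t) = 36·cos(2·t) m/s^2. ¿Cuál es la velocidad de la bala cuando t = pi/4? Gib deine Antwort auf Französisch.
Nous devons trouver la primitive de notre équation de l'accélération a(t) = 36·cos(2·t) 1 fois. En prenant ∫a(t)dt et en appliquant v(0) = 0, nous trouvons v(t) = 18·sin(2·t). En utilisant v(t) = 18·sin(2·t) et en substituant t = pi/4, nous trouvons v = 18.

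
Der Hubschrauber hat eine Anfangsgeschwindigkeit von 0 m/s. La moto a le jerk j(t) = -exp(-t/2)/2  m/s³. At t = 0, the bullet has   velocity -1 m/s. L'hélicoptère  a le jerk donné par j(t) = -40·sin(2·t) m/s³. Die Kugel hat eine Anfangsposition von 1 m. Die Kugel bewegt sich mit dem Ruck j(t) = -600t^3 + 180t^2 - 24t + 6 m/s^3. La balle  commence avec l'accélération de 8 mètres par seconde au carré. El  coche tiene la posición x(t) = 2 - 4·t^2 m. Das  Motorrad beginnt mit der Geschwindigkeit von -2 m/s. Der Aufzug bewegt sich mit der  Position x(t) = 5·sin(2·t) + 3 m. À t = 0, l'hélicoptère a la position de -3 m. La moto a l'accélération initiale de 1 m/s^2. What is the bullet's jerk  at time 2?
We have jerk j(t) = -600·t^3 + 180·t^2 - 24·t + 6. Substituting t = 2: j(2) = -4122.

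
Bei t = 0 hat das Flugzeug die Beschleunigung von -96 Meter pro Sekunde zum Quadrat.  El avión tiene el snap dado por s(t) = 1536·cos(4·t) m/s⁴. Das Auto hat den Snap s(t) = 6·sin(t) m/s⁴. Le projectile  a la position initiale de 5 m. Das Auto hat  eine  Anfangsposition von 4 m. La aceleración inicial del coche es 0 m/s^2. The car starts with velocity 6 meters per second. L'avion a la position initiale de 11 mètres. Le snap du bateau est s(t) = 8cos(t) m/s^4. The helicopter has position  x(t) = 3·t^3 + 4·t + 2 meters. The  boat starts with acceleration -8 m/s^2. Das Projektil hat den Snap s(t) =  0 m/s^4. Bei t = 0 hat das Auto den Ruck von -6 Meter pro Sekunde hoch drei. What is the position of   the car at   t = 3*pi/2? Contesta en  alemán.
Wir müssen das Integral unserer Gleichung für den Snap s(t) = 6·sin(t) 4-mal finden. Mit ∫s(t)dt und Anwendung von j(0) = -6, finden wir j(t) = -6·cos(t). Mit ∫j(t)dt und Anwendung von a(0) = 0, finden wir a(t) = -6·sin(t). Durch Integration von der Beschleunigung und Verwendung der Anfangsbedingung v(0) = 6, erhalten wir v(t) = 6·cos(t). Das Integral von der Geschwindigkeit, mit x(0) = 4, ergibt die Position: x(t) = 6·sin(t) + 4. Mit x(t) = 6·sin(t) + 4 und Einsetzen von t = 3*pi/2, finden wir x = -2.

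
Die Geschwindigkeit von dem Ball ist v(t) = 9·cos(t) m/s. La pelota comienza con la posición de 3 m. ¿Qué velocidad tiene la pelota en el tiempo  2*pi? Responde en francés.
En utilisant v(t) = 9·cos(t) et en substituant t = 2*pi, nous trouvons v = 9.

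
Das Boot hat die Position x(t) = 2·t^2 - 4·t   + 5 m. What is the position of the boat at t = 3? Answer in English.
From the given position equation x(t) = 2·t^2 - 4·t + 5, we substitute t = 3 to get x = 11.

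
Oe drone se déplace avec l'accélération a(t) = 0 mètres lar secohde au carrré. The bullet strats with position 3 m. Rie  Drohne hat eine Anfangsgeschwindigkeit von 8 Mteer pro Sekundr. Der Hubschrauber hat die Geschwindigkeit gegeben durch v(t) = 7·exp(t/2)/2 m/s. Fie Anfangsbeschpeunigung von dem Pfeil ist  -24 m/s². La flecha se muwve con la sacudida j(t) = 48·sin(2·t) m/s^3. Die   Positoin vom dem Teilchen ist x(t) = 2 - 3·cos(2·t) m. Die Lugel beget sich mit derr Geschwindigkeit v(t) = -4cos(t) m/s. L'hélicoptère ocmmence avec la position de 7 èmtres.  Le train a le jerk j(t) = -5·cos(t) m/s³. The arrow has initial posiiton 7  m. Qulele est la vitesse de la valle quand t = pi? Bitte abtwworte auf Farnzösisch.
En utilisant v(t) = -4·cos(t) et en substituant t = pi, nous trouvons v = 4.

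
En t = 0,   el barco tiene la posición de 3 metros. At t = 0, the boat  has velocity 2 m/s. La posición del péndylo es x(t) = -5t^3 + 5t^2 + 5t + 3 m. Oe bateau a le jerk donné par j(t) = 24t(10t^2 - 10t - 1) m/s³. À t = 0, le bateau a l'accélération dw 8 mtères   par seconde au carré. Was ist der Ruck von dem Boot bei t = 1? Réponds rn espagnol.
Usando j(t) = 24·t·(10·t^2 - 10·t - 1) y sustituyendo t = 1, encontramos j = -24.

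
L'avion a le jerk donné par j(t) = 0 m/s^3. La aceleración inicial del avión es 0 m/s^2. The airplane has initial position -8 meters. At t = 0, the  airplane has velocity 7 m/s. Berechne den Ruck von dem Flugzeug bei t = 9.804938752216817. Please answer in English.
From the given jerk equation j(t) = 0, we substitute t = 9.804938752216817 to get j = 0.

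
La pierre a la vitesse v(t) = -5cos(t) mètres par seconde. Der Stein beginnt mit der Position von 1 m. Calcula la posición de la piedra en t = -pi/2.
Para resolver esto, necesitamos tomar 1 integral de nuestra ecuación de la velocidad v(t) = -5·cos(t). La antiderivada de la velocidad es la posición. Usando x(0) = 1, obtenemos x(t) = 1 - 5·sin(t). Usando x(t) = 1 - 5·sin(t) y sustituyendo t = -pi/2, encontramos x = 6.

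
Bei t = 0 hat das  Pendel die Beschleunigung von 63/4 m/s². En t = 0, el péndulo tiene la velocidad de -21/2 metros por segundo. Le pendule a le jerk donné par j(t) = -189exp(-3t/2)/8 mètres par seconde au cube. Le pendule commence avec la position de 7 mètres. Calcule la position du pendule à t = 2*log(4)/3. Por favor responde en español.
Partiendo de la sacudida j(t) = -189·exp(-3·t/2)/8, tomamos 3 integrales. Integrando la sacudida y usando la condición inicial a(0) = 63/4, obtenemos a(t) = 63·exp(-3·t/2)/4. La integral de la aceleración, con v(0) = -21/2, da la velocidad: v(t) = -21·exp(-3·t/2)/2. La antiderivada de la velocidad es la posición. Usando x(0) = 7, obtenemos x(t) = 7·exp(-3·t/2). Tenemos la posición x(t) = 7·exp(-3·t/2). Sustituyendo t = 2*log(4)/3: x(2*log(4)/3) = 7/4.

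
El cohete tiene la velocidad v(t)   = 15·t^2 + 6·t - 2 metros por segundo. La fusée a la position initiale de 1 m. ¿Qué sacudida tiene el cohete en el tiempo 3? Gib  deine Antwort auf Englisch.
Starting from velocity v(t) = 15·t^2 + 6·t - 2, we take 2 derivatives. The derivative of velocity gives acceleration: a(t) = 30·t + 6. Differentiating acceleration, we get jerk: j(t) = 30. Using j(t) = 30 and substituting t = 3, we find j = 30.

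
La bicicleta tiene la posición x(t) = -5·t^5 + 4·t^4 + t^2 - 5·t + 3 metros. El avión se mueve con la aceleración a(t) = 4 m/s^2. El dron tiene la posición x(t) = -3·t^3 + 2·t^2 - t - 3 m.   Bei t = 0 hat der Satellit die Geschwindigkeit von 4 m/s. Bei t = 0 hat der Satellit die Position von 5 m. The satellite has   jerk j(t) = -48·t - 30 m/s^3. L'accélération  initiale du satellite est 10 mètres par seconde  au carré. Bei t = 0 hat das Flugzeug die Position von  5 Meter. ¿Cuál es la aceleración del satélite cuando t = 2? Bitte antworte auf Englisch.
To find the answer, we compute 1 integral of j(t) = -48·t - 30. Taking ∫j(t)dt and applying a(0) = 10, we find a(t) = -24·t^2 - 30·t + 10. Using a(t) = -24·t^2 - 30·t + 10 and substituting t = 2, we find a = -146.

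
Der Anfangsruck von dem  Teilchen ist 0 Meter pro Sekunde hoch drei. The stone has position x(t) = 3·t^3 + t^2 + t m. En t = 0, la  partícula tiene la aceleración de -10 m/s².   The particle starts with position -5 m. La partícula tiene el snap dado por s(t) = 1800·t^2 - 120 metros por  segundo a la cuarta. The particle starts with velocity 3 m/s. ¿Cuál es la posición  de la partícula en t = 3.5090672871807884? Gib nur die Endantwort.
x(3.5090672871807884) = 8520.96738706710.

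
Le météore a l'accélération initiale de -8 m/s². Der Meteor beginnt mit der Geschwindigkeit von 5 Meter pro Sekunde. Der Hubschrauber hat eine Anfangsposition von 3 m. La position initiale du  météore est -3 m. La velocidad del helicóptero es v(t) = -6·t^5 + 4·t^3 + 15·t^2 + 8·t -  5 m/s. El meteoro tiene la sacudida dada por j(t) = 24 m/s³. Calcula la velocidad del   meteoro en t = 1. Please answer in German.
Ausgehend von dem Ruck j(t) = 24, nehmen wir 2 Stammfunktionen. Mit ∫j(t)dt und Anwendung von a(0) = -8, finden wir a(t) = 24·t - 8. Die Stammfunktion von der Beschleunigung, mit v(0) = 5, ergibt die Geschwindigkeit: v(t) = 12·t^2 - 8·t + 5. Wir haben die Geschwindigkeit v(t) = 12·t^2 - 8·t + 5. Durch Einsetzen von t = 1: v(1) = 9.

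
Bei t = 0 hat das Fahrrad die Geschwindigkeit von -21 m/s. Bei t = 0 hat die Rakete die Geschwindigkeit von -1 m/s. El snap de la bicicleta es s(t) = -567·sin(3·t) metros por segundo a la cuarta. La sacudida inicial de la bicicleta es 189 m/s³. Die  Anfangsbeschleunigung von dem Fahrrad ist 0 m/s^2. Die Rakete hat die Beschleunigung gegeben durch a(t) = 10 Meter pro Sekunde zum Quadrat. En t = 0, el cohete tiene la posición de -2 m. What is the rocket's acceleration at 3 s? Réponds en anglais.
We have acceleration a(t) = 10. Substituting t = 3: a(3) = 10.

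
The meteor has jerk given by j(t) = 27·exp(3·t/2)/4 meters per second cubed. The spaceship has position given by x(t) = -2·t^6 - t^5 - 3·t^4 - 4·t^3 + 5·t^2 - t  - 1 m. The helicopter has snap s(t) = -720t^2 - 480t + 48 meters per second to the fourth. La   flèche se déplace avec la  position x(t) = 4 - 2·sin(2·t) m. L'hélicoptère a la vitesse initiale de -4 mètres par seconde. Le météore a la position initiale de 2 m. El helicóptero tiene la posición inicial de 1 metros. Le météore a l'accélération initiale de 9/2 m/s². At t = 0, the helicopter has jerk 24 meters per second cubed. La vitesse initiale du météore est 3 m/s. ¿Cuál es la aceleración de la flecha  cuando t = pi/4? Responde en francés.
Pour résoudre ceci, nous devons prendre 2 dérivées de notre équation de la position x(t) = 4 - 2·sin(2·t). En dérivant la position, nous obtenons la vitesse: v(t) = -4·cos(2·t). La dérivée de la vitesse donne l'accélération: a(t) = 8·sin(2·t). De l'équation de l'accélération a(t) = 8·sin(2·t), nous substituons t = pi/4 pour obtenir a = 8.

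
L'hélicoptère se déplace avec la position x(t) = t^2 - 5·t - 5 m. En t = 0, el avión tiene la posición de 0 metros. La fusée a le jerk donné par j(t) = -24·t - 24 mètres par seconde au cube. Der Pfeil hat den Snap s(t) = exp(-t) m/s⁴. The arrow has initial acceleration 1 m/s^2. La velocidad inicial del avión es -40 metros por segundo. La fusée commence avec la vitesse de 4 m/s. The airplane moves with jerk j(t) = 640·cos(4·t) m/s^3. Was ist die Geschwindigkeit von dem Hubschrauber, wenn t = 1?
Um dies zu lösen, müssen wir 1 Ableitung unserer Gleichung für die Position x(t) = t^2 - 5·t - 5 nehmen. Die Ableitung von der Position ergibt die Geschwindigkeit: v(t) = 2·t - 5. Aus der Gleichung für die Geschwindigkeit v(t) = 2·t - 5, setzen wir t = 1 ein und erhalten v = -3.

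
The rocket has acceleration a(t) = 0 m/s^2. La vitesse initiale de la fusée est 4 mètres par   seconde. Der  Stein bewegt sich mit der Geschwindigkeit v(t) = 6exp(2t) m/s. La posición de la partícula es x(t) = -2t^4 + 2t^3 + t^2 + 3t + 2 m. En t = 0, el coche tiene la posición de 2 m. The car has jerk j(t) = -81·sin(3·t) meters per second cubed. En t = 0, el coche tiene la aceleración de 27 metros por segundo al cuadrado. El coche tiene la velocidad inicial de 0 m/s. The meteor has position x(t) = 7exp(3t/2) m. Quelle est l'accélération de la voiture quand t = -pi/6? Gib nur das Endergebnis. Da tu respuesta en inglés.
The acceleration at t = -pi/6 is a = 0.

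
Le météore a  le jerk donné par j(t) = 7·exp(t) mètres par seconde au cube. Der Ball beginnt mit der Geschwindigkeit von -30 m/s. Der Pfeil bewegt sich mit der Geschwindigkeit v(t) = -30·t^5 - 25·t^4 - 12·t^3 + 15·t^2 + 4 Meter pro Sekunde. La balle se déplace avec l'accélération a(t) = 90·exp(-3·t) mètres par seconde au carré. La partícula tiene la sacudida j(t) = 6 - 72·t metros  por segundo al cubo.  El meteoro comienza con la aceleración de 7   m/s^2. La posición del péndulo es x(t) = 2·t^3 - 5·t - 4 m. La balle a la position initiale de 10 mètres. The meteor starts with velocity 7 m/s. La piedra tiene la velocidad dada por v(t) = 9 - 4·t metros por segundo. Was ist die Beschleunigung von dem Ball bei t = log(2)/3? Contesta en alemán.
Aus der Gleichung für die Beschleunigung a(t) = 90·exp(-3·t), setzen wir t = log(2)/3 ein und erhalten a = 45.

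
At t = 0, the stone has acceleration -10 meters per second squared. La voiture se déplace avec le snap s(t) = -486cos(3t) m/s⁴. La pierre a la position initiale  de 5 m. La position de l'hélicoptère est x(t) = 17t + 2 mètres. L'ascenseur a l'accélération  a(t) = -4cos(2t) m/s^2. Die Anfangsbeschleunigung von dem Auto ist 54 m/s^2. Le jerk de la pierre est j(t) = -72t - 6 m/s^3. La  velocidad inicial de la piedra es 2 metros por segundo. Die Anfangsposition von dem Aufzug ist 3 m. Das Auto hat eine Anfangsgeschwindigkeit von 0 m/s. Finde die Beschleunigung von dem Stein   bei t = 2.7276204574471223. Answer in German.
Wir müssen das Integral unserer Gleichung für den Ruck j(t) = -72·t - 6 1-mal finden. Das Integral von dem Ruck, mit a(0) = -10, ergibt die Beschleunigung: a(t) = -36·t^2 - 6·t - 10. Mit a(t) = -36·t^2 - 6·t - 10 und Einsetzen von t = 2.7276204574471223, finden wir a = -294.202603700508.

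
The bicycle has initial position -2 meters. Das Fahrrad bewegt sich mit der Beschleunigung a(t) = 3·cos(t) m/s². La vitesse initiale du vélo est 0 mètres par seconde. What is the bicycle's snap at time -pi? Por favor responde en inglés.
Starting from acceleration a(t) = 3·cos(t), we take 2 derivatives. Differentiating acceleration, we get jerk: j(t) = -3·sin(t). The derivative of jerk gives snap: s(t) = -3·cos(t). From the given snap equation s(t) = -3·cos(t), we substitute t = -pi to get s = 3.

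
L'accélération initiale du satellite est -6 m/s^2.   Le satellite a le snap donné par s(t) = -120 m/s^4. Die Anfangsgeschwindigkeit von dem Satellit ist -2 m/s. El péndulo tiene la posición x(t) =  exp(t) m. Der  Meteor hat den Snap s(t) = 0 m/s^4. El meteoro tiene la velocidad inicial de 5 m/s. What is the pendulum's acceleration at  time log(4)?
We must differentiate our position equation x(t) = exp(t) 2 times. The derivative of position gives velocity: v(t) = exp(t). Taking d/dt of v(t), we find a(t) = exp(t). Using a(t) = exp(t) and substituting t = log(4), we find a = 4.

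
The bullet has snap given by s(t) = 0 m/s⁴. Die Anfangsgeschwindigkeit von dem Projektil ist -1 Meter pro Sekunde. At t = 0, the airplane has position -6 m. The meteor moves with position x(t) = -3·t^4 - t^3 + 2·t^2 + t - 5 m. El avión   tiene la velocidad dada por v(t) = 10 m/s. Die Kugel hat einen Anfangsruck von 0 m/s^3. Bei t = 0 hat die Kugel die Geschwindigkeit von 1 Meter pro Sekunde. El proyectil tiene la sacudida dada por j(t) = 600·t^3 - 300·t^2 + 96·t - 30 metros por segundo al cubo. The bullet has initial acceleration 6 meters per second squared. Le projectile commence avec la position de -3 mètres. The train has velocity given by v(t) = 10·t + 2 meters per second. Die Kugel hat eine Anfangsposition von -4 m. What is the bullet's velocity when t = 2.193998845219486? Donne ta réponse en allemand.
Wir müssen die Stammfunktion unserer Gleichung für den Snap s(t) = 0 3-mal finden. Mit ∫s(t)dt und Anwendung von j(0) = 0, finden wir j(t) = 0. Die Stammfunktion von dem Ruck, mit a(0) = 6, ergibt die Beschleunigung: a(t) = 6. Durch Integration von der Beschleunigung und Verwendung der Anfangsbedingung v(0) = 1, erhalten wir v(t) = 6·t + 1. Aus der Gleichung für die Geschwindigkeit v(t) = 6·t + 1, setzen wir t = 2.193998845219486 ein und erhalten v = 14.1639930713169.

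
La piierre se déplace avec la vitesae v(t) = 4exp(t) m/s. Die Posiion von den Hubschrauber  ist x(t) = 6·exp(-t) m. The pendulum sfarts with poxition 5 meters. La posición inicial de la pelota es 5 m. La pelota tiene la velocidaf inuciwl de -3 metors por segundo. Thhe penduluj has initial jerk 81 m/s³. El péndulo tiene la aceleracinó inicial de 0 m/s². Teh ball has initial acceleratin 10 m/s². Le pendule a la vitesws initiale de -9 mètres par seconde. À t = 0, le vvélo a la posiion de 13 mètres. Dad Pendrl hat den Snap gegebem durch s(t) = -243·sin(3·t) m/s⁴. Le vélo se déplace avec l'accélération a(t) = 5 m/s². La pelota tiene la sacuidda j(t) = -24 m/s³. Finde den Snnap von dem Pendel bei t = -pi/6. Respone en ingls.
From the given snap equation s(t) = -243·sin(3·t), we substitute t = -pi/6 to get s = 243.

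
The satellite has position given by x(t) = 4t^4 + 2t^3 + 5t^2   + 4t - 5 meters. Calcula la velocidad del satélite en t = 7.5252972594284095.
Para resolver esto, necesitamos tomar 1 derivada de nuestra ecuación de la posición x(t) = 4·t^4 + 2·t^3 + 5·t^2 + 4·t - 5. Derivando la posición, obtenemos la velocidad: v(t) = 16·t^3 + 6·t^2 + 10·t + 4. De la ecuación de la velocidad v(t) = 16·t^3 + 6·t^2 + 10·t + 4, sustituimos t = 7.5252972594284095 para obtener v = 7237.56680761224.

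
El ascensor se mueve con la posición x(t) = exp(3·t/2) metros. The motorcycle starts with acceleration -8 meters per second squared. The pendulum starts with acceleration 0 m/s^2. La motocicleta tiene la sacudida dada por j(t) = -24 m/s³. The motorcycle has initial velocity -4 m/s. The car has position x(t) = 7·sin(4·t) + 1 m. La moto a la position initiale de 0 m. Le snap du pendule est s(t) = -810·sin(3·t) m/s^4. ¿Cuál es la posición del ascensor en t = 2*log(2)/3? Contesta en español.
De la ecuación de la posición x(t) = exp(3·t/2), sustituimos t = 2*log(2)/3 para obtener x = 2.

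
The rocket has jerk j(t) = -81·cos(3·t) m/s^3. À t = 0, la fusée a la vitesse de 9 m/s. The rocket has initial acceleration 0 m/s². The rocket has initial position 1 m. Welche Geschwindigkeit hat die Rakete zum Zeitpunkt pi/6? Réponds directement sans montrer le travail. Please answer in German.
Die Geschwindigkeit bei t = pi/6 ist v = 0.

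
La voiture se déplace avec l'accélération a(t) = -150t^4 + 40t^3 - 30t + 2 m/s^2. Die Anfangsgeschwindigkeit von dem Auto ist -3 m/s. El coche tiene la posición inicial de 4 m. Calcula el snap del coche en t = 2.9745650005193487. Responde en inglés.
We must differentiate our acceleration equation a(t) = -150·t^4 + 40·t^3 - 30·t + 2 2 times. Taking d/dt of a(t), we find j(t) = -600·t^3 + 120·t^2 - 30. Taking d/dt of j(t), we find s(t) = -1800·t^2 + 240·t. We have snap s(t) = -1800·t^2 + 240·t. Substituting t = 2.9745650005193487: s(2.9745650005193487) = -15212.5708960418.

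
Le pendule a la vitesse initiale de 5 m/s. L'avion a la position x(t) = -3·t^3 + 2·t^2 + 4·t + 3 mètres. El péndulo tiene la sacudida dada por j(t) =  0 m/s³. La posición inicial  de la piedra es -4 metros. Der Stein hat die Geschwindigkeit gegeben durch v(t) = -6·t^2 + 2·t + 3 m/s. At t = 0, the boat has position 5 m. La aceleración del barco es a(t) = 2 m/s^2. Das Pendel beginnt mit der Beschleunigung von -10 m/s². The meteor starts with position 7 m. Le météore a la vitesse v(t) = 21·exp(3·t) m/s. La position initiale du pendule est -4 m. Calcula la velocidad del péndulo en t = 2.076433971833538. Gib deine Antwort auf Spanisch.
Para resolver esto, necesitamos tomar 2 integrales de nuestra ecuación de la sacudida j(t) = 0. Tomando ∫j(t)dt y aplicando a(0) = -10, encontramos a(t) = -10. La integral de la aceleración es la velocidad. Usando v(0) = 5, obtenemos v(t) = 5 - 10·t. De la ecuación de la velocidad v(t) = 5 - 10·t, sustituimos t = 2.076433971833538 para obtener v = -15.7643397183354.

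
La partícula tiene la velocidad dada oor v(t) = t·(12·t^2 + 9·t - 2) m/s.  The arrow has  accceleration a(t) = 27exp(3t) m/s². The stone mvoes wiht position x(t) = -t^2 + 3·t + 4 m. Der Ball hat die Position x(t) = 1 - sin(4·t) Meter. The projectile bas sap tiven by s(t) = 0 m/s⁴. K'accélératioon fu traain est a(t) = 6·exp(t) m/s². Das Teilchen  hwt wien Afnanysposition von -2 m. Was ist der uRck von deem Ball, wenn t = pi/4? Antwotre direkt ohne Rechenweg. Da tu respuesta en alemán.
j(pi/4) = -64.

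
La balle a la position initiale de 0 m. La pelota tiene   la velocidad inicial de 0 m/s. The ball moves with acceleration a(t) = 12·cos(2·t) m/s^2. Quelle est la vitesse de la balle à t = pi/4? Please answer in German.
Ausgehend von der Beschleunigung a(t) = 12·cos(2·t), nehmen wir 1 Integral. Das Integral von der Beschleunigung, mit v(0) = 0, ergibt die Geschwindigkeit: v(t) = 6·sin(2·t). Aus der Gleichung für die Geschwindigkeit v(t) = 6·sin(2·t), setzen wir t = pi/4 ein und erhalten v = 6.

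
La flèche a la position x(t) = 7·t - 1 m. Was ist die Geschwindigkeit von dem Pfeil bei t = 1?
Ausgehend von der Position x(t) = 7·t - 1, nehmen wir 1 Ableitung. Die Ableitung von der Position ergibt die Geschwindigkeit: v(t) = 7. Wir haben die Geschwindigkeit v(t) = 7. Durch Einsetzen von t = 1: v(1) = 7.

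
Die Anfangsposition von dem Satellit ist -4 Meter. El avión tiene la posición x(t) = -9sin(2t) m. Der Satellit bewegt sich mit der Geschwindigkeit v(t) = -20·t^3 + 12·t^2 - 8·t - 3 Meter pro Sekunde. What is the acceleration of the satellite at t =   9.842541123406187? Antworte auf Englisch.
To solve this, we need to take 1 derivative of our velocity equation v(t) = -20·t^3 + 12·t^2 - 8·t - 3. Differentiating velocity, we get acceleration: a(t) = -60·t^2 + 24·t - 8. We have acceleration a(t) = -60·t^2 + 24·t - 8. Substituting t = 9.842541123406187: a(9.842541123406187) = -5584.31595899477.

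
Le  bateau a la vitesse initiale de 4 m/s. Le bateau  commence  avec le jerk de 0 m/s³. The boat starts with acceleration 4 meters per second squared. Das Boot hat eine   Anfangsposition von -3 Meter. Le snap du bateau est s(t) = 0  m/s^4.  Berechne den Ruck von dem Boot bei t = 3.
Um dies zu lösen, müssen wir 1 Integral unserer Gleichung für den Snap s(t) = 0 finden. Durch Integration von dem Snap und Verwendung der Anfangsbedingung j(0) = 0, erhalten wir j(t) = 0. Aus der Gleichung für den Ruck j(t) = 0, setzen wir t = 3 ein und erhalten j = 0.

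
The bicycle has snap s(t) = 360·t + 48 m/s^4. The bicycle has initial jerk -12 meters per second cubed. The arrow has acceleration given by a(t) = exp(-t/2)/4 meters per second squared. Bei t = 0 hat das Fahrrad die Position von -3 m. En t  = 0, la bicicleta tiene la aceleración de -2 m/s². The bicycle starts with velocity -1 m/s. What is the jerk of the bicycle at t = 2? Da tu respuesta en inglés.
To find the answer, we compute 1 integral of s(t) = 360·t + 48. Taking ∫s(t)dt and applying j(0) = -12, we find j(t) = 180·t^2 + 48·t - 12. Using j(t) = 180·t^2 + 48·t - 12 and substituting t = 2, we find j = 804.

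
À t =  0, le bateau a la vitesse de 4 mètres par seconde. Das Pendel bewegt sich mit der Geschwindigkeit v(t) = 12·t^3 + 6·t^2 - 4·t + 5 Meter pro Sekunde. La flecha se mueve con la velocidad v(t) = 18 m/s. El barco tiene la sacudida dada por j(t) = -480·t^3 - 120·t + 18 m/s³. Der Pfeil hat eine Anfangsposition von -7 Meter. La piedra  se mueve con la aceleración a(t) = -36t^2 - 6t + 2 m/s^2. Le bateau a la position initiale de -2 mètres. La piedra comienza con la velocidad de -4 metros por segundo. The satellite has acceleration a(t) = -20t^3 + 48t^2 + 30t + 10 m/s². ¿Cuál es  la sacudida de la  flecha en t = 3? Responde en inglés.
Starting from velocity v(t) = 18, we take 2 derivatives. Differentiating velocity, we get acceleration: a(t) = 0. Taking d/dt of a(t), we find j(t) = 0. We have jerk j(t) = 0. Substituting t = 3: j(3) = 0.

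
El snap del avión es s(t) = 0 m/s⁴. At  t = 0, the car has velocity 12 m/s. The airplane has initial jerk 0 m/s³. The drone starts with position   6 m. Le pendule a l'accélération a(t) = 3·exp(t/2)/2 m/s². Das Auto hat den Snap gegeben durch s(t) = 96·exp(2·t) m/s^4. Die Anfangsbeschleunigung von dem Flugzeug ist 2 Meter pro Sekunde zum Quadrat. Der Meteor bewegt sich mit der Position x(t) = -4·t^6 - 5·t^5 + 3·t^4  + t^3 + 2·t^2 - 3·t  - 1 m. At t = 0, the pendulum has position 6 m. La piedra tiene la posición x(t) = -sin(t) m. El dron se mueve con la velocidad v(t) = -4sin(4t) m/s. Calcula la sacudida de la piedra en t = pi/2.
Partiendo de la posición x(t) = -sin(t), tomamos 3 derivadas. Derivando la posición, obtenemos la velocidad: v(t) = -cos(t). Derivando la velocidad, obtenemos la aceleración: a(t) = sin(t). Tomando d/dt de a(t), encontramos j(t) = cos(t). Usando j(t) = cos(t) y sustituyendo t = pi/2, encontramos j = 0.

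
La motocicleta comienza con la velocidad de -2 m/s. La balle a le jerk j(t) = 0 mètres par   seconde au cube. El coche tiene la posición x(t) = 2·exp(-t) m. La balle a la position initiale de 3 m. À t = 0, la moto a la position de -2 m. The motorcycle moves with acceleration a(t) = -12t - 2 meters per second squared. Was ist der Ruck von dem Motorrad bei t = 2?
Ausgehend von der Beschleunigung a(t) = -12·t - 2, nehmen wir 1 Ableitung. Mit d/dt von a(t) finden wir j(t) = -12. Mit j(t) = -12 und Einsetzen von t = 2, finden wir j = -12.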